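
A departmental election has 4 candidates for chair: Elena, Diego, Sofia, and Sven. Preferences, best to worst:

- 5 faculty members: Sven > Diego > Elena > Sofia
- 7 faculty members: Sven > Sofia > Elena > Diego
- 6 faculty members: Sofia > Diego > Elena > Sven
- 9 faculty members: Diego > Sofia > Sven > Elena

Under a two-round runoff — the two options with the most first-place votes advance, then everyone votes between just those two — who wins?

Round 1 first-place votes: Elena 0, Diego 9, Sofia 6, Sven 12.
Sven and Diego advance.
Runoff: Sven is preferred to Diego by 12 voters; Diego by 15.
Diego wins the runoff.

Diego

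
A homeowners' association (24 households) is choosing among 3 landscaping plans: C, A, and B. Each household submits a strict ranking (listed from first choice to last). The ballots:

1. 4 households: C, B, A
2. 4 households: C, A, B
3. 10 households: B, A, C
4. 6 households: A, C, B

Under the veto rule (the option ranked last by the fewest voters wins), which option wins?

A

Last-place votes: C 10, A 4, B 10.
A is ranked last by the fewest voters, so A wins.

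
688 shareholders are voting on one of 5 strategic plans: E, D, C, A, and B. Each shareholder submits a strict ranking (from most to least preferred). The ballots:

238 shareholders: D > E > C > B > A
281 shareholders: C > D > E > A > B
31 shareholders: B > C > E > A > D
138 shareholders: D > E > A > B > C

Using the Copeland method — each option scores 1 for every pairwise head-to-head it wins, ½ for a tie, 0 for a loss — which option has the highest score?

E: beats C, A, and B; loses to D → score 3.
D: beats E, C, A, and B → score 4.
C: beats A and B; loses to E and D → score 2.
A: beats B; loses to E, D, and C → score 1.
B: loses to E, D, C, and A → score 0.
D has the best pairwise record.

D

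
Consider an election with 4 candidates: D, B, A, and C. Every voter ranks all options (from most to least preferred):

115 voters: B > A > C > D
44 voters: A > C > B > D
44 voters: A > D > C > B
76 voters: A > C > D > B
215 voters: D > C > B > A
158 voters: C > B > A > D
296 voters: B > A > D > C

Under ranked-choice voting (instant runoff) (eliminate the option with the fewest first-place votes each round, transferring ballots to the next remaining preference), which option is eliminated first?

Round 1: D 215, B 411, A 164, C 158. Eliminate C.

C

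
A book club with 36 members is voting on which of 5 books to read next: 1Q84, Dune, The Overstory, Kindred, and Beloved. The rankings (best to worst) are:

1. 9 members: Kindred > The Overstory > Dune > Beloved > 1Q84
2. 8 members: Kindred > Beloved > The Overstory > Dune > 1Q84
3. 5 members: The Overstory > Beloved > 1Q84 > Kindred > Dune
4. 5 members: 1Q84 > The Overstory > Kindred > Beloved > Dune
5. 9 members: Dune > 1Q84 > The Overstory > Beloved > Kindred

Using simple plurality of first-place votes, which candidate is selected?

First-place votes: 1Q84 5, Dune 9, The Overstory 5, Kindred 17, Beloved 0.
Kindred has the most first-place votes.

Kindred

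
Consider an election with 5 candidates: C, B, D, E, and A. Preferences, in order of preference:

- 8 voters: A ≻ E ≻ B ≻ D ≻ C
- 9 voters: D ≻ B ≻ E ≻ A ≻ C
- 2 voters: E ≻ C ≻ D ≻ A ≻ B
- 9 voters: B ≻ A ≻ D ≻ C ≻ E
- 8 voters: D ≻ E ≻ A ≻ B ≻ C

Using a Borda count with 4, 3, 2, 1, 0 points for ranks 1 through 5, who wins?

D

C: 8·0 + 9·0 + 2·3 + 9·1 + 8·0 = 15
B: 8·2 + 9·3 + 2·0 + 9·4 + 8·1 = 87
D: 8·1 + 9·4 + 2·2 + 9·2 + 8·4 = 98
E: 8·3 + 9·2 + 2·4 + 9·0 + 8·3 = 74
A: 8·4 + 9·1 + 2·1 + 9·3 + 8·2 = 86
D has the highest Borda score (98).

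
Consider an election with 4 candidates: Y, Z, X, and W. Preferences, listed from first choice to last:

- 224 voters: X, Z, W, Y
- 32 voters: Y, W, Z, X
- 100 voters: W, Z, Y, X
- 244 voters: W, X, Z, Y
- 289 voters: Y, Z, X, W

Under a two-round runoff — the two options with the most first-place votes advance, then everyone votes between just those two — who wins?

W

Round 1 first-place votes: Y 321, Z 0, X 224, W 344.
W and Y advance.
Runoff: W is preferred to Y by 568 voters; Y by 321.
W wins the runoff.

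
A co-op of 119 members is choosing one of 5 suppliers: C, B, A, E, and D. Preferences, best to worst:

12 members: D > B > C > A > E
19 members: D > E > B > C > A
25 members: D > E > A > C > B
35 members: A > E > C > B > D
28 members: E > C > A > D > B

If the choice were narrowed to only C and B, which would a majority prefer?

Voters preferring C to B: 88; preferring B to C: 31.
C wins the head-to-head.

C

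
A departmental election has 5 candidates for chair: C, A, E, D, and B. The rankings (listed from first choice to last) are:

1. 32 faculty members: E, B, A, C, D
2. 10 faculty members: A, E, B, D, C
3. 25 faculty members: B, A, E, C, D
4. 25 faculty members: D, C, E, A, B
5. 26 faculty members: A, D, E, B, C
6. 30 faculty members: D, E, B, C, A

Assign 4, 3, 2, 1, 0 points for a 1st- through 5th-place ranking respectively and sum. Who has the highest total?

E

C: 32·1 + 10·0 + 25·1 + 25·3 + 26·0 + 30·1 = 162
A: 32·2 + 10·4 + 25·3 + 25·1 + 26·4 + 30·0 = 308
E: 32·4 + 10·3 + 25·2 + 25·2 + 26·2 + 30·3 = 400
D: 32·0 + 10·1 + 25·0 + 25·4 + 26·3 + 30·4 = 308
B: 32·3 + 10·2 + 25·4 + 25·0 + 26·1 + 30·2 = 302
E has the highest Borda score (400).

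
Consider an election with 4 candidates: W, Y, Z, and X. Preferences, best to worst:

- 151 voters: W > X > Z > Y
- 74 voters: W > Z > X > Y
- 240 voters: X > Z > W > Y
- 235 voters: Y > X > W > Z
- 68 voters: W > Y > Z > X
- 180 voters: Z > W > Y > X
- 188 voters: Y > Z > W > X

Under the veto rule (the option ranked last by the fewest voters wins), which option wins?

W

Last-place votes: W 0, Y 465, Z 235, X 436.
W is ranked last by the fewest voters, so W wins.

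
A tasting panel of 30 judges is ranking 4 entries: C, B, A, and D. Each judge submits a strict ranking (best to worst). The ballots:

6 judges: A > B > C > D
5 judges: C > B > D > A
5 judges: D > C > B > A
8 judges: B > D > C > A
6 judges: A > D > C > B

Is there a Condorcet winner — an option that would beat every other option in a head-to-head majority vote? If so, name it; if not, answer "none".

none

Checking pairwise contests:
D beats C 19–11.
C beats B 16–14.
C beats A 18–12.
B beats D 19–11.
Every option loses at least one head-to-head, so there is no Condorcet winner.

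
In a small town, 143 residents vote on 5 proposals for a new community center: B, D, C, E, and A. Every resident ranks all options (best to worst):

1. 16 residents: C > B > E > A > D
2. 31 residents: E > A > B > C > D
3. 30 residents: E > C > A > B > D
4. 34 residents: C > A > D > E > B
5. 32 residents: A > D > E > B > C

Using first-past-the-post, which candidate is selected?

E

First-place votes: B 0, D 0, C 50, E 61, A 32.
E has the most first-place votes.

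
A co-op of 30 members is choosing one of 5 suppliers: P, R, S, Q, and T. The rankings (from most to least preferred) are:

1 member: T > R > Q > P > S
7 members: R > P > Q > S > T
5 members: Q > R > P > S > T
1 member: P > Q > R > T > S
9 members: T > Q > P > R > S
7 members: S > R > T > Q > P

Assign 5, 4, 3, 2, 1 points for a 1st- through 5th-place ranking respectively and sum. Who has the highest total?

R

P: 1·2 + 7·4 + 5·3 + 1·5 + 9·3 + 7·1 = 84
R: 1·4 + 7·5 + 5·4 + 1·3 + 9·2 + 7·4 = 108
S: 1·1 + 7·2 + 5·2 + 1·1 + 9·1 + 7·5 = 70
Q: 1·3 + 7·3 + 5·5 + 1·4 + 9·4 + 7·2 = 103
T: 1·5 + 7·1 + 5·1 + 1·2 + 9·5 + 7·3 = 85
R has the highest Borda score (108).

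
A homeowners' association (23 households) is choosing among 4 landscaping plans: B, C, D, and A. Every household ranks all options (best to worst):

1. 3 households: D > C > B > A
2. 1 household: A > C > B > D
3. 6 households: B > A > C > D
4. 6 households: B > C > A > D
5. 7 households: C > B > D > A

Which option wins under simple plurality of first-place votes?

First-place votes: B 12, C 7, D 3, A 1.
B has the most first-place votes.

B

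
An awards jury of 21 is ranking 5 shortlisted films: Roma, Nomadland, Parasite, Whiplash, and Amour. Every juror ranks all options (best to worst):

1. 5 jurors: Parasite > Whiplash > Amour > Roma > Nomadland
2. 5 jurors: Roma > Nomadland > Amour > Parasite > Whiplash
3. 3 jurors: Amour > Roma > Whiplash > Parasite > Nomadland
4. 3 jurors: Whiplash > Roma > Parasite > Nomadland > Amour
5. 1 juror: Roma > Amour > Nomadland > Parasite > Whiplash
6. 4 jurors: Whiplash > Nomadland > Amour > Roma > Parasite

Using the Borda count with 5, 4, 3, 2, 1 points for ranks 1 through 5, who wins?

Roma

Roma: 5·2 + 5·5 + 3·4 + 3·4 + 1·5 + 4·2 = 72
Nomadland: 5·1 + 5·4 + 3·1 + 3·2 + 1·3 + 4·4 = 53
Parasite: 5·5 + 5·2 + 3·2 + 3·3 + 1·2 + 4·1 = 56
Whiplash: 5·4 + 5·1 + 3·3 + 3·5 + 1·1 + 4·5 = 70
Amour: 5·3 + 5·3 + 3·5 + 3·1 + 1·4 + 4·3 = 64
Roma has the highest Borda score (72).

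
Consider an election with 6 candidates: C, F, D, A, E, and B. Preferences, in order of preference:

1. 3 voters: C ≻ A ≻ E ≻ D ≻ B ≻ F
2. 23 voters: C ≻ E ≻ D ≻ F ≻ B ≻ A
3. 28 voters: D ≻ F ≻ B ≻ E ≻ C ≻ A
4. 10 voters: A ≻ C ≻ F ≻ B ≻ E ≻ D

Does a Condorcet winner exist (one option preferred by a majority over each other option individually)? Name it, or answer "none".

C

C vs F: 36–28 for C.
C vs D: 36–28 for C.
C vs A: 54–10 for C.
C vs E: 36–28 for C.
C vs B: 36–28 for C.
C beats every other option head-to-head.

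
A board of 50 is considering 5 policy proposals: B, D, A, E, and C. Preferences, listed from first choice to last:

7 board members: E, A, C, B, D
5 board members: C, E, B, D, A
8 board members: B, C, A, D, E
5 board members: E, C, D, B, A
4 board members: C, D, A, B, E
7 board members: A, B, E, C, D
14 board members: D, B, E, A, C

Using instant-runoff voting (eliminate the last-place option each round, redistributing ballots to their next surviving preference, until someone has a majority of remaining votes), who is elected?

Round 1: B 8, D 14, A 7, E 12, C 9. Eliminate A.
Round 2: B 15, D 14, E 12, C 9. Eliminate C.
Round 3: B 15, D 18, E 17. Eliminate B.
Round 4: D 26, E 24. D has a majority.

D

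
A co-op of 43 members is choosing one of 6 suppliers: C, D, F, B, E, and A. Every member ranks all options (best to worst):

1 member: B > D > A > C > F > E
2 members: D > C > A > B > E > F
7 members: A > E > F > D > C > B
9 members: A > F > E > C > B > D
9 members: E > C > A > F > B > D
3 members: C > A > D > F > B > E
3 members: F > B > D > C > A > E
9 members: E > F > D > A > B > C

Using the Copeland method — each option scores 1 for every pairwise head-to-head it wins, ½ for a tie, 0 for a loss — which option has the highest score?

C: beats B; loses to D, F, E, and A → score 1.
D: beats C; loses to F, B, E, and A → score 1.
F: beats C, D, and B; loses to E and A → score 3.
B: beats D; loses to C, F, E, and A → score 1.
E: beats C, D, F, and B; loses to A → score 4.
A: beats C, D, F, B, and E → score 5.
A has the best pairwise record.

A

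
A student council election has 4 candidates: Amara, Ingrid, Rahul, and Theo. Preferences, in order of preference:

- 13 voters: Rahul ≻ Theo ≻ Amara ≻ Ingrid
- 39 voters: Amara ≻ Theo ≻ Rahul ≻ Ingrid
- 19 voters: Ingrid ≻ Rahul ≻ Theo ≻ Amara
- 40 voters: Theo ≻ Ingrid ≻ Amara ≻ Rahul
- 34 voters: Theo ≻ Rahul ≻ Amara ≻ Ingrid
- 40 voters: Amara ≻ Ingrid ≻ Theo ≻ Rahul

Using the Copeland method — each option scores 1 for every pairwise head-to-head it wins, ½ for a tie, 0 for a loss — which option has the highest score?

Amara: beats Ingrid and Rahul; loses to Theo → score 2.
Ingrid: beats Rahul; loses to Amara and Theo → score 1.
Rahul: loses to Amara, Ingrid, and Theo → score 0.
Theo: beats Amara, Ingrid, and Rahul → score 3.
Theo has the best pairwise record.

Theo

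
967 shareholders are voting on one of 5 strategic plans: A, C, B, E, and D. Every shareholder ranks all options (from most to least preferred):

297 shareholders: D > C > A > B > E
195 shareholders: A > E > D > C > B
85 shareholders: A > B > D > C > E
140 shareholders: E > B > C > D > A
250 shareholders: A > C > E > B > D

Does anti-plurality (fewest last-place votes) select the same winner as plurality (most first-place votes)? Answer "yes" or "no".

no

Anti-plurality — last-place votes: A 140, C 0, B 195, E 382, D 250. Winner: C.
Plurality — first-place votes: A 530, C 0, B 0, E 140, D 297. Winner: A.
The two methods disagree.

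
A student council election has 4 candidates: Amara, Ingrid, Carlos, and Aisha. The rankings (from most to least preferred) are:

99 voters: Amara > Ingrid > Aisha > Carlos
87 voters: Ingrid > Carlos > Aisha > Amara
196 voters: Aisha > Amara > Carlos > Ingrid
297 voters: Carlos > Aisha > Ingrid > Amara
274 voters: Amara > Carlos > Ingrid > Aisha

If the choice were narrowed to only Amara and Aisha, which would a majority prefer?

Aisha

Voters preferring Amara to Aisha: 373; preferring Aisha to Amara: 580.
Aisha wins the head-to-head.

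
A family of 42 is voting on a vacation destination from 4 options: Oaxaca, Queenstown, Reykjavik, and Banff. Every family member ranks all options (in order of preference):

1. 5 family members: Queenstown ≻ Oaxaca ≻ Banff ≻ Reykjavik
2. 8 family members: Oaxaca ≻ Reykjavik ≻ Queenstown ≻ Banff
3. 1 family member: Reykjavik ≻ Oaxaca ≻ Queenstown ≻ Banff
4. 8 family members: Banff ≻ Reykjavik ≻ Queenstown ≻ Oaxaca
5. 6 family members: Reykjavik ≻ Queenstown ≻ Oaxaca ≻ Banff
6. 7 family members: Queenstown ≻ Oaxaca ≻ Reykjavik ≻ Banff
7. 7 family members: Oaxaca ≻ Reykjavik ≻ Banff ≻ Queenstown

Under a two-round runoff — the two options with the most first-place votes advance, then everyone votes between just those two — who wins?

Queenstown

Round 1 first-place votes: Oaxaca 15, Queenstown 12, Reykjavik 7, Banff 8.
Oaxaca and Queenstown advance.
Runoff: Oaxaca is preferred to Queenstown by 16 voters; Queenstown by 26.
Queenstown wins the runoff.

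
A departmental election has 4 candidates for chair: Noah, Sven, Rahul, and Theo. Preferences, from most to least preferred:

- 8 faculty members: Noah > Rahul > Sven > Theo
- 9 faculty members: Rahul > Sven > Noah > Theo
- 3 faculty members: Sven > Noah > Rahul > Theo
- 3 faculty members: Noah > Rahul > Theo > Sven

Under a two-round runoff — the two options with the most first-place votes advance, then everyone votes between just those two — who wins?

Noah

Round 1 first-place votes: Noah 11, Sven 3, Rahul 9, Theo 0.
Noah and Rahul advance.
Runoff: Noah is preferred to Rahul by 14 voters; Rahul by 9.
Noah wins the runoff.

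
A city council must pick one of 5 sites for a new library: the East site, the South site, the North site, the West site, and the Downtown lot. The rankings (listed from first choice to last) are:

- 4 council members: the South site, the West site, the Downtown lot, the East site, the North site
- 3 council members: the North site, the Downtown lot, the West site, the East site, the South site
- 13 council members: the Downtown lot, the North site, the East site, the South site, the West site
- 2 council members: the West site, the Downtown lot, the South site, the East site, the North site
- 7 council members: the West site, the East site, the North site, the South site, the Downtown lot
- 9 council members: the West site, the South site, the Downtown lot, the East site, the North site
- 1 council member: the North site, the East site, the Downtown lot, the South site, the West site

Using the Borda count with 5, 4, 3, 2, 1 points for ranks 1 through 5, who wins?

the East site: 4·2 + 3·2 + 13·3 + 2·2 + 7·4 + 9·2 + 1·4 = 107
the South site: 4·5 + 3·1 + 13·2 + 2·3 + 7·2 + 9·4 + 1·2 = 107
the North site: 4·1 + 3·5 + 13·4 + 2·1 + 7·3 + 9·1 + 1·5 = 108
the West site: 4·4 + 3·3 + 13·1 + 2·5 + 7·5 + 9·5 + 1·1 = 129
the Downtown lot: 4·3 + 3·4 + 13·5 + 2·4 + 7·1 + 9·3 + 1·3 = 134
the Downtown lot has the highest Borda score (134).

the Downtown lot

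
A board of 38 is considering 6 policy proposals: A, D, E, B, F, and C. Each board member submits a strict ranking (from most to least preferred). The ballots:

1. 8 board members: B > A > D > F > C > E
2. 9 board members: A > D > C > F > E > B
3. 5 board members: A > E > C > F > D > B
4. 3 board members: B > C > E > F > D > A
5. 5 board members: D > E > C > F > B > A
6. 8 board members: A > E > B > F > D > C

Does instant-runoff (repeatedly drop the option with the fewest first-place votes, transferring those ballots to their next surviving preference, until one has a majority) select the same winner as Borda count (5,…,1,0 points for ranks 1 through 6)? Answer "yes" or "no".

yes

Instant-runoff — R1 A 22, D 5, E 0, B 11, F 0, C 0 (A winner). Winner: A.
Borda — scores: A 142, D 101, E 90, B 84, F 76, C 77. Winner: A.
The two methods agree.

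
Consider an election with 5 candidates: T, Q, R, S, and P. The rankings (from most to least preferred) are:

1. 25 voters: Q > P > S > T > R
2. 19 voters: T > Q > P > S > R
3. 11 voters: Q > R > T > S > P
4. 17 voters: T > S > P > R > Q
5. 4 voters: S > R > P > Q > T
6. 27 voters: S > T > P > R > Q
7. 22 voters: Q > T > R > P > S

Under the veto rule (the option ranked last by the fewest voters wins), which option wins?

Last-place votes: T 4, Q 44, R 44, S 22, P 11.
T is ranked last by the fewest voters, so T wins.

T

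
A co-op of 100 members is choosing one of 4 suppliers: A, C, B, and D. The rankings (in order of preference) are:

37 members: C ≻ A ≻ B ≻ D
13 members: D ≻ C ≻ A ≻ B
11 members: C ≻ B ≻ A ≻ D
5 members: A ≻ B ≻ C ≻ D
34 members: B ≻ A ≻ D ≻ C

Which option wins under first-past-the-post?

First-place votes: A 5, C 48, B 34, D 13.
C has the most first-place votes.

C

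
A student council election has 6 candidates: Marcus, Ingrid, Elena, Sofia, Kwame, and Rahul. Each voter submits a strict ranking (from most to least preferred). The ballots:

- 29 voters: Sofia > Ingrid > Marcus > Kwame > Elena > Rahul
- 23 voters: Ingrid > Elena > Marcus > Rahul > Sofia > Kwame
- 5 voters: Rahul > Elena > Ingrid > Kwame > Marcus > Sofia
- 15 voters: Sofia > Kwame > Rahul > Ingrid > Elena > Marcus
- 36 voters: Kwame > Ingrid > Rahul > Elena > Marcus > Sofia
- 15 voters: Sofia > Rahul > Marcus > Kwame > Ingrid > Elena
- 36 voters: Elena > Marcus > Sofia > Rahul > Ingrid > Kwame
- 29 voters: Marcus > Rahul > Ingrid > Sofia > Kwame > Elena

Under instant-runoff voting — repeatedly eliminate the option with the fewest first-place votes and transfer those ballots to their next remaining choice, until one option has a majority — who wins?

Elena

Round 1: Marcus 29, Ingrid 23, Elena 36, Sofia 59, Kwame 36, Rahul 5. Eliminate Rahul.
Round 2: Marcus 29, Ingrid 23, Elena 41, Sofia 59, Kwame 36. Eliminate Ingrid.
Round 3: Marcus 29, Elena 64, Sofia 59, Kwame 36. Eliminate Marcus.
Round 4: Elena 64, Sofia 88, Kwame 36. Eliminate Kwame.
Round 5: Elena 100, Sofia 88. Elena has a majority.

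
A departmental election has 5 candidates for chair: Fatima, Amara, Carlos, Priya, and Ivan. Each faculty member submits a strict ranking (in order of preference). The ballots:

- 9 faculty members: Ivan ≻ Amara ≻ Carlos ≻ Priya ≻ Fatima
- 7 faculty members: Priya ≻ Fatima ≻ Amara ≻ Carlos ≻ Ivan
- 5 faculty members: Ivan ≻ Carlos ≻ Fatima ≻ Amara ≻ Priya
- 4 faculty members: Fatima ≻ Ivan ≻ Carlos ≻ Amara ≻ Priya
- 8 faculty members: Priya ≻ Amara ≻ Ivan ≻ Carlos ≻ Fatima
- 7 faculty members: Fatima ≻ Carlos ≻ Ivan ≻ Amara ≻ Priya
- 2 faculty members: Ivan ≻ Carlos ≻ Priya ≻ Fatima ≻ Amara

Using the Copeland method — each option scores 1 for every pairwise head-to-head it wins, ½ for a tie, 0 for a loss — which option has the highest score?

Fatima: beats Amara; loses to Carlos, Priya, and Ivan → score 1.
Amara: beats Carlos and Priya; loses to Fatima and Ivan → score 2.
Carlos: beats Fatima and Priya; loses to Amara and Ivan → score 2.
Priya: beats Fatima; loses to Amara, Carlos, and Ivan → score 1.
Ivan: beats Fatima, Amara, Carlos, and Priya → score 4.
Ivan has the best pairwise record.

Ivan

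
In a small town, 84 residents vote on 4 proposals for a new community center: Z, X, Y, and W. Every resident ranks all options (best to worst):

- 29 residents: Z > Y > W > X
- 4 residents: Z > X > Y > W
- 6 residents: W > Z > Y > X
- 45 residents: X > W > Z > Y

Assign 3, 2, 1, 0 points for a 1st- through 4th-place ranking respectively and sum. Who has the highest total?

Z

Z: 29·3 + 4·3 + 6·2 + 45·1 = 156
X: 29·0 + 4·2 + 6·0 + 45·3 = 143
Y: 29·2 + 4·1 + 6·1 + 45·0 = 68
W: 29·1 + 4·0 + 6·3 + 45·2 = 137
Z has the highest Borda score (156).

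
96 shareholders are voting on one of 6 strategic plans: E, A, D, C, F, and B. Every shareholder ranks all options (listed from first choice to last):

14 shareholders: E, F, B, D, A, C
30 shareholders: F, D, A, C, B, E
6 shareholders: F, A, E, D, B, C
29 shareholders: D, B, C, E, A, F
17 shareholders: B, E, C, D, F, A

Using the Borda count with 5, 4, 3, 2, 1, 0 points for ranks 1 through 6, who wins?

E: 14·5 + 30·0 + 6·3 + 29·2 + 17·4 = 214
A: 14·1 + 30·3 + 6·4 + 29·1 + 17·0 = 157
D: 14·2 + 30·4 + 6·2 + 29·5 + 17·2 = 339
C: 14·0 + 30·2 + 6·0 + 29·3 + 17·3 = 198
F: 14·4 + 30·5 + 6·5 + 29·0 + 17·1 = 253
B: 14·3 + 30·1 + 6·1 + 29·4 + 17·5 = 279
D has the highest Borda score (339).

D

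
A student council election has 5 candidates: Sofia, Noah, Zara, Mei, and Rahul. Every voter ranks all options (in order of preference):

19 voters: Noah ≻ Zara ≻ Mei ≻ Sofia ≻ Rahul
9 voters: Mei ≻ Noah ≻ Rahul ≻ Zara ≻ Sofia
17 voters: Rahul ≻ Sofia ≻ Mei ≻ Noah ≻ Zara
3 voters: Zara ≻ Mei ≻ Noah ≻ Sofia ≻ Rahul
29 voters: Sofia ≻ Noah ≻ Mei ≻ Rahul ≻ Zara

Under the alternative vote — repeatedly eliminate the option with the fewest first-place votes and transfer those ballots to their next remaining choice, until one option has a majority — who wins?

Sofia

Round 1: Sofia 29, Noah 19, Zara 3, Mei 9, Rahul 17. Eliminate Zara.
Round 2: Sofia 29, Noah 19, Mei 12, Rahul 17. Eliminate Mei.
Round 3: Sofia 29, Noah 31, Rahul 17. Eliminate Rahul.
Round 4: Sofia 46, Noah 31. Sofia has a majority.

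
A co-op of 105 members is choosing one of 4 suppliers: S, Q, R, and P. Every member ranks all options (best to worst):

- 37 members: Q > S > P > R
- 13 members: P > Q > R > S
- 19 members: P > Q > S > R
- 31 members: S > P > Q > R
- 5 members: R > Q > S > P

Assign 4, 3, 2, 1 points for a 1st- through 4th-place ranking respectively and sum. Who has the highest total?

Q

S: 37·3 + 13·1 + 19·2 + 31·4 + 5·2 = 296
Q: 37·4 + 13·3 + 19·3 + 31·2 + 5·3 = 321
R: 37·1 + 13·2 + 19·1 + 31·1 + 5·4 = 133
P: 37·2 + 13·4 + 19·4 + 31·3 + 5·1 = 300
Q has the highest Borda score (321).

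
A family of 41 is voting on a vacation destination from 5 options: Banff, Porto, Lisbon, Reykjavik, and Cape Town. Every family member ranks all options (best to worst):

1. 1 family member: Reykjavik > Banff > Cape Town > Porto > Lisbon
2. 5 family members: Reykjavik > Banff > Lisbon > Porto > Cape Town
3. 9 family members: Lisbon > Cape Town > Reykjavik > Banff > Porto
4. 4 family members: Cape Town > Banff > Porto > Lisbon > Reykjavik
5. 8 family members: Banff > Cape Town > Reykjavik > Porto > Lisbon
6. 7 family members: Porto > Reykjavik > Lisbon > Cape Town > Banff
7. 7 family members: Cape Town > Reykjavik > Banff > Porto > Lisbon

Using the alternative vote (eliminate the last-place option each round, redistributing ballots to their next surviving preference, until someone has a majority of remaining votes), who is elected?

Round 1: Banff 8, Porto 7, Lisbon 9, Reykjavik 6, Cape Town 11. Eliminate Reykjavik.
Round 2: Banff 14, Porto 7, Lisbon 9, Cape Town 11. Eliminate Porto.
Round 3: Banff 14, Lisbon 16, Cape Town 11. Eliminate Cape Town.
Round 4: Banff 25, Lisbon 16. Banff has a majority.

Banff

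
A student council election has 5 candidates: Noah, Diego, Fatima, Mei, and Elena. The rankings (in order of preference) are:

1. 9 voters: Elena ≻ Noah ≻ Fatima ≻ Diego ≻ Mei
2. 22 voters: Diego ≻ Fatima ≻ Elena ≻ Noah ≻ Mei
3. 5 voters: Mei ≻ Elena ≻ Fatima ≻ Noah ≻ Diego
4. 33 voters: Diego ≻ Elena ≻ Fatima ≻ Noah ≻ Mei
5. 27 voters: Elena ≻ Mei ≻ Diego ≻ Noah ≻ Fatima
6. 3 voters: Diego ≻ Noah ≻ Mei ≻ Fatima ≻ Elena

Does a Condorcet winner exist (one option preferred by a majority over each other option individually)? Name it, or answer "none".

Diego vs Noah: 85–14 for Diego.
Diego vs Fatima: 85–14 for Diego.
Diego vs Mei: 67–32 for Diego.
Diego vs Elena: 58–41 for Diego.
Diego beats every other option head-to-head.

Diego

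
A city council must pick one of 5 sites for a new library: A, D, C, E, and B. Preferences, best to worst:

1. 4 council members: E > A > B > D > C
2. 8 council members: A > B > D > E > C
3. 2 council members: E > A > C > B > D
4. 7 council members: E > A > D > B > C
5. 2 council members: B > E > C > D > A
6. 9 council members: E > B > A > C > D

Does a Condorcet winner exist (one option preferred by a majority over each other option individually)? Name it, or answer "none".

E vs A: 24–8 for E.
E vs D: 24–8 for E.
E vs C: 32–0 for E.
E vs B: 22–10 for E.
E beats every other option head-to-head.

E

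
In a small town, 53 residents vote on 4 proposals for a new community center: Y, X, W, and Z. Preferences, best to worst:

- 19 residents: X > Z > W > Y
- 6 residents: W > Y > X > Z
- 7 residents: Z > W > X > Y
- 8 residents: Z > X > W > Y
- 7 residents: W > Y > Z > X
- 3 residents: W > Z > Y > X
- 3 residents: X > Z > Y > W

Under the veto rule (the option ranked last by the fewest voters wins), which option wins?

W

Last-place votes: Y 34, X 10, W 3, Z 6.
W is ranked last by the fewest voters, so W wins.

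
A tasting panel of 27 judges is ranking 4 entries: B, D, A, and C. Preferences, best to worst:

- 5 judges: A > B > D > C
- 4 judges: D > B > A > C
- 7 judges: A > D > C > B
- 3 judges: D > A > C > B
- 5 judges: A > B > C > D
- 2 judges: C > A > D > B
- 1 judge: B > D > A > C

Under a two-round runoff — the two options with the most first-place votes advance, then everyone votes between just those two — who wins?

A

Round 1 first-place votes: B 1, D 7, A 17, C 2.
A and D advance.
Runoff: A is preferred to D by 19 voters; D by 8.
A wins the runoff.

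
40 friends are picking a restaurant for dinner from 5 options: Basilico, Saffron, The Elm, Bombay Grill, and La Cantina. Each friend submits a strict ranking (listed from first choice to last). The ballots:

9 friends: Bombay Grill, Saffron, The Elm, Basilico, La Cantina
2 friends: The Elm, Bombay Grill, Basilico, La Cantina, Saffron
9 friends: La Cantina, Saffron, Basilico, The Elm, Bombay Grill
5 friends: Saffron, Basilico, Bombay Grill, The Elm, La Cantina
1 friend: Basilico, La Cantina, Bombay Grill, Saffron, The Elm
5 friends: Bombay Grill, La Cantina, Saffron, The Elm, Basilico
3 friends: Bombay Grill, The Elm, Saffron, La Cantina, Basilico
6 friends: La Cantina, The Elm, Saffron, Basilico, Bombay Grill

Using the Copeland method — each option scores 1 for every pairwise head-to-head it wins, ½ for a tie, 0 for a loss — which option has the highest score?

La Cantina

Basilico: beats Bombay Grill; loses to Saffron, The Elm, and La Cantina → score 1.
Saffron: beats Basilico and The Elm; ties Bombay Grill; loses to La Cantina → score 2.5.
The Elm: beats Basilico; loses to Saffron, Bombay Grill, and La Cantina → score 1.
Bombay Grill: beats The Elm and La Cantina; ties Saffron; loses to Basilico → score 2.5.
La Cantina: beats Basilico, Saffron, and The Elm; loses to Bombay Grill → score 3.
La Cantina has the best pairwise record.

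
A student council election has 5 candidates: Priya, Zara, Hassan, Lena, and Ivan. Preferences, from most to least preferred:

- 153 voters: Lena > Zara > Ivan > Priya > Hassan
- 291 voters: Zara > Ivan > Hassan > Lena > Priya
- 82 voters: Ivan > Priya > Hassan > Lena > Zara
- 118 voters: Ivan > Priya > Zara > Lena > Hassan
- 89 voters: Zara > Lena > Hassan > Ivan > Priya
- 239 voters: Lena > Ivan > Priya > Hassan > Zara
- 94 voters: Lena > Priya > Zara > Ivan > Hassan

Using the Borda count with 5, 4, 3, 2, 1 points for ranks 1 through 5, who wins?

Priya: 153·2 + 291·1 + 82·4 + 118·4 + 89·1 + 239·3 + 94·4 = 2579
Zara: 153·4 + 291·5 + 82·1 + 118·3 + 89·5 + 239·1 + 94·3 = 3469
Hassan: 153·1 + 291·3 + 82·3 + 118·1 + 89·3 + 239·2 + 94·1 = 2229
Lena: 153·5 + 291·2 + 82·2 + 118·2 + 89·4 + 239·5 + 94·5 = 3768
Ivan: 153·3 + 291·4 + 82·5 + 118·5 + 89·2 + 239·4 + 94·2 = 3945
Ivan has the highest Borda score (3945).

Ivan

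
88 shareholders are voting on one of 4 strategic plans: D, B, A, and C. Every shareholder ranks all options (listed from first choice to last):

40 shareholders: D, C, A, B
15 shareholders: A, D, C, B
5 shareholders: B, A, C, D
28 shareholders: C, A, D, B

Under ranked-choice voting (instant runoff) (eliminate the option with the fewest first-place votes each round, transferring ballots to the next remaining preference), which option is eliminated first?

Round 1: D 40, B 5, A 15, C 28. Eliminate B.

B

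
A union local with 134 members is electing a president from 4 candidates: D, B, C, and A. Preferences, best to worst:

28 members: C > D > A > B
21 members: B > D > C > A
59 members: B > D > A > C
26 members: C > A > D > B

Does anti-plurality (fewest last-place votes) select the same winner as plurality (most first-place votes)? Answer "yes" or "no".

no

Anti-plurality — last-place votes: D 0, B 54, C 59, A 21. Winner: D.
Plurality — first-place votes: D 0, B 80, C 54, A 0. Winner: B.
The two methods disagree.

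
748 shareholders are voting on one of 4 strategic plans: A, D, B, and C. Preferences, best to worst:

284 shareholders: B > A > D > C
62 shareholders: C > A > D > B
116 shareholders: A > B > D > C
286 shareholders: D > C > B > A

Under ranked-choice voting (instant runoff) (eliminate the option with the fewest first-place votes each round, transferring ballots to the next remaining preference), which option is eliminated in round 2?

A

Round 1: A 116, D 286, B 284, C 62. Eliminate C.
Round 2: A 178, D 286, B 284. Eliminate A.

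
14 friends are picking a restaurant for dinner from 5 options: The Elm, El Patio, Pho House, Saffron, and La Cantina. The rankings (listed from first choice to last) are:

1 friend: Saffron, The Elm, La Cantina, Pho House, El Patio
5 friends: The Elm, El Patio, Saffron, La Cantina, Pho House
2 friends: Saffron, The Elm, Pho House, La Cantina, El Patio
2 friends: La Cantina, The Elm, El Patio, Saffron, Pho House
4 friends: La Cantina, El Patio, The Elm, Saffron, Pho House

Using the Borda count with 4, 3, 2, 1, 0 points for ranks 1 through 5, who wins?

The Elm

The Elm: 1·3 + 5·4 + 2·3 + 2·3 + 4·2 = 43
El Patio: 1·0 + 5·3 + 2·0 + 2·2 + 4·3 = 31
Pho House: 1·1 + 5·0 + 2·2 + 2·0 + 4·0 = 5
Saffron: 1·4 + 5·2 + 2·4 + 2·1 + 4·1 = 28
La Cantina: 1·2 + 5·1 + 2·1 + 2·4 + 4·4 = 33
The Elm has the highest Borda score (43).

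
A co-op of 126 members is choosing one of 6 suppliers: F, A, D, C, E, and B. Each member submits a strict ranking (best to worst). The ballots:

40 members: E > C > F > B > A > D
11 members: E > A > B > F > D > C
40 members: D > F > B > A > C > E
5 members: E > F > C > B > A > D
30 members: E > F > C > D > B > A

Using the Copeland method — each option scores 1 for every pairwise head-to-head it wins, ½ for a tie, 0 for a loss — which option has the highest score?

E

F: beats A, D, C, and B; loses to E → score 4.
A: loses to F, D, C, E, and B → score 0.
D: beats A and B; loses to F, C, and E → score 2.
C: beats A, D, and B; loses to F and E → score 3.
E: beats F, A, D, C, and B → score 5.
B: beats A; loses to F, D, C, and E → score 1.
E has the best pairwise record.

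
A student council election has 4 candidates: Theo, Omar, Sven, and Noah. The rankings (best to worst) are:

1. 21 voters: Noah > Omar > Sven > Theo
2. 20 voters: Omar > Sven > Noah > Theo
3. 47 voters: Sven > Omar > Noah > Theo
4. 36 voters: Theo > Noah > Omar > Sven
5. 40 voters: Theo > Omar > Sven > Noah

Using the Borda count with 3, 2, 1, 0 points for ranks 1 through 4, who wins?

Omar

Theo: 21·0 + 20·0 + 47·0 + 36·3 + 40·3 = 228
Omar: 21·2 + 20·3 + 47·2 + 36·1 + 40·2 = 312
Sven: 21·1 + 20·2 + 47·3 + 36·0 + 40·1 = 242
Noah: 21·3 + 20·1 + 47·1 + 36·2 + 40·0 = 202
Omar has the highest Borda score (312).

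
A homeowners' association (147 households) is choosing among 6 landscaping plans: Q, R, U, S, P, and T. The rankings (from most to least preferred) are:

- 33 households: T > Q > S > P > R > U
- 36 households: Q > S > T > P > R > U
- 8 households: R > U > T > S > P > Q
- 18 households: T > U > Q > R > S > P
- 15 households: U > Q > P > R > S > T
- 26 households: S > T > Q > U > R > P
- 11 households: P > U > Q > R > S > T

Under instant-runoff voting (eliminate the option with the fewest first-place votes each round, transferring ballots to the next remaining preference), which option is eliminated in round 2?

Round 1: Q 36, R 8, U 15, S 26, P 11, T 51. Eliminate R.
Round 2: Q 36, U 23, S 26, P 11, T 51. Eliminate P.

P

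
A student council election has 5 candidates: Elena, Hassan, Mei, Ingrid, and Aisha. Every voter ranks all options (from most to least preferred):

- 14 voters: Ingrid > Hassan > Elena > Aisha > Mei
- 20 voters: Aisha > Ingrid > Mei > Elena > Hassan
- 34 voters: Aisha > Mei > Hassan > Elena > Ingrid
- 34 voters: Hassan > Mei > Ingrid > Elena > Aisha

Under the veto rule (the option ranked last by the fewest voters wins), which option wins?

Elena

Last-place votes: Elena 0, Hassan 20, Mei 14, Ingrid 34, Aisha 34.
Elena is ranked last by the fewest voters, so Elena wins.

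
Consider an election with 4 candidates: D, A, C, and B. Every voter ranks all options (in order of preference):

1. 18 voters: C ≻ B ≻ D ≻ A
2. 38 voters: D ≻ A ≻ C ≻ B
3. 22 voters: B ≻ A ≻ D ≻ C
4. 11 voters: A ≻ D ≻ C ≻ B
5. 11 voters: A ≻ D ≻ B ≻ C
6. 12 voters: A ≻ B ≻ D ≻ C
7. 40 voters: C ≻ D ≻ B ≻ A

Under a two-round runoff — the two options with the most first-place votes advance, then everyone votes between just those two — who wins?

Round 1 first-place votes: D 38, A 34, C 58, B 22.
C and D advance.
Runoff: C is preferred to D by 58 voters; D by 94.
D wins the runoff.

D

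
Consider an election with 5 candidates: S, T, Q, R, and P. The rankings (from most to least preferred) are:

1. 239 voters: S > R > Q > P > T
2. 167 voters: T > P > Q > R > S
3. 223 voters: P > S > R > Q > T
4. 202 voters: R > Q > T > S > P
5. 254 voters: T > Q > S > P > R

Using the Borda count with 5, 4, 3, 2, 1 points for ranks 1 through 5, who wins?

S: 239·5 + 167·1 + 223·4 + 202·2 + 254·3 = 3420
T: 239·1 + 167·5 + 223·1 + 202·3 + 254·5 = 3173
Q: 239·3 + 167·3 + 223·2 + 202·4 + 254·4 = 3488
R: 239·4 + 167·2 + 223·3 + 202·5 + 254·1 = 3223
P: 239·2 + 167·4 + 223·5 + 202·1 + 254·2 = 2971
Q has the highest Borda score (3488).

Q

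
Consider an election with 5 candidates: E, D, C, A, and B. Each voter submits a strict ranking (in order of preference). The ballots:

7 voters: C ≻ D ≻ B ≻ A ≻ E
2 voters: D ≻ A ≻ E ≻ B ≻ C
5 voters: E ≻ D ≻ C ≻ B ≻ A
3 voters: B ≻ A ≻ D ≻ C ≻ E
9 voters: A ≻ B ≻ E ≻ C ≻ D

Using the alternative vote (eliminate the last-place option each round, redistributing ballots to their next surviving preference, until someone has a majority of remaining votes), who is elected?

A

Round 1: E 5, D 2, C 7, A 9, B 3. Eliminate D.
Round 2: E 5, C 7, A 11, B 3. Eliminate B.
Round 3: E 5, C 7, A 14. A has a majority.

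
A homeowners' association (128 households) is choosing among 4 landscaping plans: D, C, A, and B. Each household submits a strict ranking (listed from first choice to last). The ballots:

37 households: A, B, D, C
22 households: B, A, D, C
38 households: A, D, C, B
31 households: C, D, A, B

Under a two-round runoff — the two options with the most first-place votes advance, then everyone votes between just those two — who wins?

Round 1 first-place votes: D 0, C 31, A 75, B 22.
A and C advance.
Runoff: A is preferred to C by 97 voters; C by 31.
A wins the runoff.

A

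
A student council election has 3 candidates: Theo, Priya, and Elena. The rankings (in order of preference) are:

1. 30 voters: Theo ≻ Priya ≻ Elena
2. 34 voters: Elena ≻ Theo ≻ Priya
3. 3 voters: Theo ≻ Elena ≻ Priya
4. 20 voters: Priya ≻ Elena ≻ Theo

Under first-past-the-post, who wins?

First-place votes: Theo 33, Priya 20, Elena 34.
Elena has the most first-place votes.

Elena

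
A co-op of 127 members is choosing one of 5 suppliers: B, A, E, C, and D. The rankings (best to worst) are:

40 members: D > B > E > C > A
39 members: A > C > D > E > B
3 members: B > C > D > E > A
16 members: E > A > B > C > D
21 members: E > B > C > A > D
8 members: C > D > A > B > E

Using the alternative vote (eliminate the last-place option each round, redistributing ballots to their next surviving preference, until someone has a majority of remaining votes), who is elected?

Round 1: B 3, A 39, E 37, C 8, D 40. Eliminate B.
Round 2: A 39, E 37, C 11, D 40. Eliminate C.
Round 3: A 39, E 37, D 51. Eliminate E.
Round 4: A 76, D 51. A has a majority.

A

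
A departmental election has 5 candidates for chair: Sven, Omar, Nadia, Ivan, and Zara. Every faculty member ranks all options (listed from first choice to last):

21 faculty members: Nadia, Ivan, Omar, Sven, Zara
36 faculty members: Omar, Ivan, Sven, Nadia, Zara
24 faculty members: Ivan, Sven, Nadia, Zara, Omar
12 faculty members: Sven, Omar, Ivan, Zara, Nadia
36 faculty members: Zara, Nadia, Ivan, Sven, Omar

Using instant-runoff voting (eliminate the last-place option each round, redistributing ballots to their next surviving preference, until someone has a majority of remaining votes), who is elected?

Ivan

Round 1: Sven 12, Omar 36, Nadia 21, Ivan 24, Zara 36. Eliminate Sven.
Round 2: Omar 48, Nadia 21, Ivan 24, Zara 36. Eliminate Nadia.
Round 3: Omar 48, Ivan 45, Zara 36. Eliminate Zara.
Round 4: Omar 48, Ivan 81. Ivan has a majority.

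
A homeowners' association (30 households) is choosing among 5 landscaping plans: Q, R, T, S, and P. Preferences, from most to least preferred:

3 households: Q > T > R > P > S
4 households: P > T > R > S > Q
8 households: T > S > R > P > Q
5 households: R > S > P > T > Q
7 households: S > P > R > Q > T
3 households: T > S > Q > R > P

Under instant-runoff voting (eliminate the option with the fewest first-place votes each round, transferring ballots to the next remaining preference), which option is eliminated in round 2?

P

Round 1: Q 3, R 5, T 11, S 7, P 4. Eliminate Q.
Round 2: R 5, T 14, S 7, P 4. Eliminate P.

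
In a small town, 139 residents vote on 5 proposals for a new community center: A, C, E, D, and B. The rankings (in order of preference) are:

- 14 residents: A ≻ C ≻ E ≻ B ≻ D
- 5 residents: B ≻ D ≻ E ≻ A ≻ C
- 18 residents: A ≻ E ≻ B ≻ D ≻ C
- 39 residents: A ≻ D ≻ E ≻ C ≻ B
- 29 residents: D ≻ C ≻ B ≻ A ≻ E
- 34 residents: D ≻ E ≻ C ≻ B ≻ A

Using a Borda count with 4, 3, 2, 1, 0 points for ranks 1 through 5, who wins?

A: 14·4 + 5·1 + 18·4 + 39·4 + 29·1 + 34·0 = 318
C: 14·3 + 5·0 + 18·0 + 39·1 + 29·3 + 34·2 = 236
E: 14·2 + 5·2 + 18·3 + 39·2 + 29·0 + 34·3 = 272
D: 14·0 + 5·3 + 18·1 + 39·3 + 29·4 + 34·4 = 402
B: 14·1 + 5·4 + 18·2 + 39·0 + 29·2 + 34·1 = 162
D has the highest Borda score (402).

D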